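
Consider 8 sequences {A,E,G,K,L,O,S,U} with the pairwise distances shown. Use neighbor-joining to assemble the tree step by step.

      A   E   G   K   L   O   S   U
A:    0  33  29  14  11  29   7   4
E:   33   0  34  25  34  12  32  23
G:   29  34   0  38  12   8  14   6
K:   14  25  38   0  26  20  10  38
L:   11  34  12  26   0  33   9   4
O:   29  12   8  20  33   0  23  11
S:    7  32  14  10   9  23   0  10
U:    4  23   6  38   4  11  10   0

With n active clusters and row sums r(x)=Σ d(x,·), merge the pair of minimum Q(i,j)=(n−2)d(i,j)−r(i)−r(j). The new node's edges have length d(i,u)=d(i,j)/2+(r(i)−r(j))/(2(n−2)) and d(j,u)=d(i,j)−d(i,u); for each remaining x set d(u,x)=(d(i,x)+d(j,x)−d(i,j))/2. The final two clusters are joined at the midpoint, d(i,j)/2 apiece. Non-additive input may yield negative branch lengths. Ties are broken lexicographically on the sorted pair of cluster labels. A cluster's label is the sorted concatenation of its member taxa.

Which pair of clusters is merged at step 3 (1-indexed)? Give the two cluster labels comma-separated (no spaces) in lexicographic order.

G,U

1. join E+O (d=12, Q=-257) ⇒ EO; edges |E|=43/4, |O|=5/4
  updated: d(A,EO)=25, d(EO,G)=15, d(EO,K)=33/2, d(EO,L)=55/2, d(EO,S)=43/2, d(EO,U)=11
2. join EO+K (d=33/2, Q=-353/2) ⇒ EKO; edges |EO|=113/20, |K|=217/20
  updated: d(A,EKO)=45/4, d(EKO,G)=73/4, d(EKO,L)=37/2, d(EKO,S)=15/2, d(EKO,U)=65/4
3. join G+U (d=6, Q=-191/2) ⇒ GU; edges |G|=63/8, |U|=-15/8
  updated: d(A,GU)=27/2, d(EKO,GU)=57/4, d(GU,L)=5, d(GU,S)=9
4. join GU+L (d=5, Q=-281/4) ⇒ GLU; edges |GU|=53/24, |L|=67/24
  updated: d(A,GLU)=39/4, d(EKO,GLU)=111/8, d(GLU,S)=13/2
5. join A+GLU (d=39/4, Q=-309/8) ⇒ AGLU; edges |A|=139/32, |GLU|=173/32
  updated: d(AGLU,EKO)=123/16, d(AGLU,S)=15/8
6. join AGLU+EKO (d=123/16, Q=-273/16) ⇒ AEGKLOU; edges |AGLU|=33/32, |EKO|=213/32
  updated: d(AEGKLOU,S)=27/32
7. join AEGKLOU+S (d=27/32) ⇒ AEGKLOSU; edges |AEGKLOU|=27/64, |S|=27/64
final tree: (((A:139/32,((G:63/8,U:-15/8):53/24,L:67/24):173/32):33/32,((E:43/4,O:5/4):113/20,K:217/20):213/32):27/64,S:27/64)
total length: 1849/32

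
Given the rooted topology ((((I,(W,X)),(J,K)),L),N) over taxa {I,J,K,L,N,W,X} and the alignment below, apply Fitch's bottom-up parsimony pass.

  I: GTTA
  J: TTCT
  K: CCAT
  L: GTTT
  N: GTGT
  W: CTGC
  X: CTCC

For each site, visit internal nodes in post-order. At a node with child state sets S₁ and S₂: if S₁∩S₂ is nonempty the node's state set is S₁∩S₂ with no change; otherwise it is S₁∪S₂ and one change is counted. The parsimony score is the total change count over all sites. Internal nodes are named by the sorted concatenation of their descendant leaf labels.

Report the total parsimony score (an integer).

WX@0: {C} ∩ {C} = {C} (intersection, +0)
IWX@0: {G} ∪ {C} = {C,G} (union, +1)
JK@0: {T} ∪ {C} = {C,T} (union, +1)
IJKWX@0: {C,G} ∩ {C,T} = {C} (intersection, +0)
IJKLWX@0: {C} ∪ {G} = {C,G} (union, +1)
IJKLNWX@0: {C,G} ∩ {G} = {G} (intersection, +0)
WX@1: {T} ∩ {T} = {T} (intersection, +0)
IWX@1: {T} ∩ {T} = {T} (intersection, +0)
JK@1: {T} ∪ {C} = {C,T} (union, +1)
IJKWX@1: {T} ∩ {C,T} = {T} (intersection, +0)
IJKLWX@1: {T} ∩ {T} = {T} (intersection, +0)
IJKLNWX@1: {T} ∩ {T} = {T} (intersection, +0)
WX@2: {G} ∪ {C} = {C,G} (union, +1)
IWX@2: {T} ∪ {C,G} = {C,G,T} (union, +1)
JK@2: {C} ∪ {A} = {A,C} (union, +1)
IJKWX@2: {C,G,T} ∩ {A,C} = {C} (intersection, +0)
IJKLWX@2: {C} ∪ {T} = {C,T} (union, +1)
IJKLNWX@2: {C,T} ∪ {G} = {C,G,T} (union, +1)
WX@3: {C} ∩ {C} = {C} (intersection, +0)
IWX@3: {A} ∪ {C} = {A,C} (union, +1)
JK@3: {T} ∩ {T} = {T} (intersection, +0)
IJKWX@3: {A,C} ∪ {T} = {A,C,T} (union, +1)
IJKLWX@3: {A,C,T} ∩ {T} = {T} (intersection, +0)
IJKLNWX@3: {T} ∩ {T} = {T} (intersection, +0)
per-site changes: [3, 1, 5, 2]; total = 11

11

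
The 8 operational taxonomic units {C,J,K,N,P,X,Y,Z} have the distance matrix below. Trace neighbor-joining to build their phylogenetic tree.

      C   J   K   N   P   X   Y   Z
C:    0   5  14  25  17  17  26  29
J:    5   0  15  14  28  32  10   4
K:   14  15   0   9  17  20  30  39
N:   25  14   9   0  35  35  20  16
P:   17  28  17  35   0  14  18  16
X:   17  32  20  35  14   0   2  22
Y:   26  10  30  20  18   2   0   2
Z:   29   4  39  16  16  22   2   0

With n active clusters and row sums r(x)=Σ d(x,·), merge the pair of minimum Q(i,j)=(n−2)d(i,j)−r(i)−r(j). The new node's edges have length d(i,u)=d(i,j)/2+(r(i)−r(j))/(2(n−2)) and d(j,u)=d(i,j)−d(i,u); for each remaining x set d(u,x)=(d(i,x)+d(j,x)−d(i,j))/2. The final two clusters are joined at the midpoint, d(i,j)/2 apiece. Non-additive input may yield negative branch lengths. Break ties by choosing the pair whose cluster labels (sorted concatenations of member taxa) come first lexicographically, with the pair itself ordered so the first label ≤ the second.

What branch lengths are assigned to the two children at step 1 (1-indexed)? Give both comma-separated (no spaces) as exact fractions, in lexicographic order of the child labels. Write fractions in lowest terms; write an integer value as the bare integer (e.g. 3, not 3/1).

11/3,16/3

iteration 1: select K,N (d=9, Q=-244); attach at lengths (11/3, 16/3); label the merged cluster KN
  updated: d(C,KN)=15, d(J,KN)=10, d(KN,P)=43/2, d(KN,X)=23, d(KN,Y)=41/2, d(KN,Z)=23
iteration 2: select X,Y (d=2, Q=-357/2); attach at lengths (83/20, -43/20); label the merged cluster XY
  updated: d(C,XY)=41/2, d(J,XY)=20, d(KN,XY)=83/4, d(P,XY)=15, d(XY,Z)=11
iteration 3: select J,Z (d=4, Q=-134); attach at lengths (0, 4); label the merged cluster JZ
  updated: d(C,JZ)=15, d(JZ,KN)=29/2, d(JZ,P)=20, d(JZ,XY)=27/2
iteration 4: select P,XY (d=15, Q=-393/4); attach at lengths (65/8, 55/8); label the merged cluster PXY
  updated: d(C,PXY)=45/4, d(JZ,PXY)=37/4, d(KN,PXY)=109/8
iteration 5: select C,KN (d=15, Q=-435/8); attach at lengths (225/32, 255/32); label the merged cluster CKN
  updated: d(CKN,JZ)=29/4, d(CKN,PXY)=79/16
iteration 6: select CKN,JZ (d=29/4, Q=-343/16); attach at lengths (47/32, 185/32); label the merged cluster CJKNZ
  updated: d(CJKNZ,PXY)=111/32
iteration 7: select CJKNZ,PXY (d=111/32); attach at lengths (111/64, 111/64); label the merged cluster CJKNPXYZ
final tree: (((C:225/32,(K:11/3,N:16/3):255/32):47/32,(J:0,Z:4):185/32):111/64,(P:65/8,(X:83/20,Y:-43/20):55/8):111/64)
total length: 1783/32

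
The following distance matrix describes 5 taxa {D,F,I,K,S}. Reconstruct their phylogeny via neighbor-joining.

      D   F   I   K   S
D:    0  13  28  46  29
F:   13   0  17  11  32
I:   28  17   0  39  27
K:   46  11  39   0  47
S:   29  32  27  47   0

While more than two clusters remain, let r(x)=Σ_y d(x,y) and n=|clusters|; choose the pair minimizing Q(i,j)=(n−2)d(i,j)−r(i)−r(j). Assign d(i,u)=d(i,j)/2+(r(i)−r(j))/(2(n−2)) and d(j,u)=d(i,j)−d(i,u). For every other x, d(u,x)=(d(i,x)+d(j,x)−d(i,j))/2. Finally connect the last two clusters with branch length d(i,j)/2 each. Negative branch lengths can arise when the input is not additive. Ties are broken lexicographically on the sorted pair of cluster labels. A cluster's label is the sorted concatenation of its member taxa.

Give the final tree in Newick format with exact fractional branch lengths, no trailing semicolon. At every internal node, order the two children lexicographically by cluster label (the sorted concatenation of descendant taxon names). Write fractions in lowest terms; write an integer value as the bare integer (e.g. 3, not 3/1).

1. join F+K (d=11, Q=-183) ⇒ FK; edges |F|=-37/6, |K|=103/6
  updated: d(D,FK)=24, d(FK,I)=45/2, d(FK,S)=34
2. join D+FK (d=24, Q=-227/2) ⇒ DFK; edges |D|=97/8, |FK|=95/8
  updated: d(DFK,I)=53/4, d(DFK,S)=39/2
3. join DFK+I (d=53/4, Q=-239/4) ⇒ DFIK; edges |DFK|=23/8, |I|=83/8
  updated: d(DFIK,S)=133/8
4. join DFIK+S (d=133/8) ⇒ DFIKS; edges |DFIK|=133/16, |S|=133/16
final tree: (((D:97/8,(F:-37/6,K:103/6):95/8):23/8,I:83/8):133/16,S:133/16)
total length: 519/8

(((D:97/8,(F:-37/6,K:103/6):95/8):23/8,I:83/8):133/16,S:133/16)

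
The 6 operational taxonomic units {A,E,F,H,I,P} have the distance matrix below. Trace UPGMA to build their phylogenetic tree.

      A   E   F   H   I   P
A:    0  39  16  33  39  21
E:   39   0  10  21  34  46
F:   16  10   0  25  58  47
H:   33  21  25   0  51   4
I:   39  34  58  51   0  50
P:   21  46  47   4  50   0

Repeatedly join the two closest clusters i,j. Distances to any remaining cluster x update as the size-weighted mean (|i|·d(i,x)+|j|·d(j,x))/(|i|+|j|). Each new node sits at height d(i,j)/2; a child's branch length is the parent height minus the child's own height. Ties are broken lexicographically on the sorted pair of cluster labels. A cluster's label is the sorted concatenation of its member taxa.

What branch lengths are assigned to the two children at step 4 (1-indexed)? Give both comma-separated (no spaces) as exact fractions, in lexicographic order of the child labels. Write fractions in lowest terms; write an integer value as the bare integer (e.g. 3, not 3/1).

8/3,67/6

1. join H+P (d=4) ⇒ HP; edges |H|=2, |P|=2
  updated: d(A,HP)=27, d(E,HP)=67/2, d(F,HP)=36, d(HP,I)=101/2
2. join E+F (d=10) ⇒ EF; edges |E|=5, |F|=5
  updated: d(A,EF)=55/2, d(EF,HP)=139/4, d(EF,I)=46
3. join A+HP (d=27) ⇒ AHP; edges |A|=27/2, |HP|=23/2
  updated: d(AHP,EF)=97/3, d(AHP,I)=140/3
4. join AHP+EF (d=97/3) ⇒ AEFHP; edges |AHP|=8/3, |EF|=67/6
  updated: d(AEFHP,I)=232/5
5. join AEFHP+I (d=232/5) ⇒ AEFHIP; edges |AEFHP|=211/30, |I|=116/5
final tree: (((A:27/2,(H:2,P:2):23/2):8/3,(E:5,F:5):67/6):211/30,I:116/5)
total length: 1246/15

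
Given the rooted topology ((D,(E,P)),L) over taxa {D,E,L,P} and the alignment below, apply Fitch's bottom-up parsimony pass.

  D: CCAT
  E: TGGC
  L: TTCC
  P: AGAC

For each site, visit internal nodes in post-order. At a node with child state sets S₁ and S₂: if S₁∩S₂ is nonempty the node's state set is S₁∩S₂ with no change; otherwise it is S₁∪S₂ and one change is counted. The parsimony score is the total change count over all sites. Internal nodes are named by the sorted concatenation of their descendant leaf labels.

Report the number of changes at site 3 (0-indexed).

[col 0] EP: children E:{T}, P:{A} ∪→ {A,T}; cost 1
[col 0] DEP: children D:{C}, EP:{A,T} ∪→ {A,C,T}; cost 1
[col 0] DELP: children DEP:{A,C,T}, L:{T} ∩→ {T}; cost 0
[col 1] EP: children E:{G}, P:{G} ∩→ {G}; cost 0
[col 1] DEP: children D:{C}, EP:{G} ∪→ {C,G}; cost 1
[col 1] DELP: children DEP:{C,G}, L:{T} ∪→ {C,G,T}; cost 1
[col 2] EP: children E:{G}, P:{A} ∪→ {A,G}; cost 1
[col 2] DEP: children D:{A}, EP:{A,G} ∩→ {A}; cost 0
[col 2] DELP: children DEP:{A}, L:{C} ∪→ {A,C}; cost 1
[col 3] EP: children E:{C}, P:{C} ∩→ {C}; cost 0
[col 3] DEP: children D:{T}, EP:{C} ∪→ {C,T}; cost 1
[col 3] DELP: children DEP:{C,T}, L:{C} ∩→ {C}; cost 0
per-site changes: [2, 2, 2, 1]; total = 7

1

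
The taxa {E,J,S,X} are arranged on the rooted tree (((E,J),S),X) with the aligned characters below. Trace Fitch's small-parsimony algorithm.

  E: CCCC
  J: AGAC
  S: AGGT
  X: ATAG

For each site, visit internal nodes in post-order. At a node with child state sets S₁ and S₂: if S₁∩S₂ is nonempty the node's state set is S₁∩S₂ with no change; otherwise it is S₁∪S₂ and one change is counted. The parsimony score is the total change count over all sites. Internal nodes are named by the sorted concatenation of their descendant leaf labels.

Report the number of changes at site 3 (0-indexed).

2

EJ@0: {C} ∪ {A} = {A,C} (union, +1)
EJS@0: {A,C} ∩ {A} = {A} (intersection, +0)
EJSX@0: {A} ∩ {A} = {A} (intersection, +0)
EJ@1: {C} ∪ {G} = {C,G} (union, +1)
EJS@1: {C,G} ∩ {G} = {G} (intersection, +0)
EJSX@1: {G} ∪ {T} = {G,T} (union, +1)
EJ@2: {C} ∪ {A} = {A,C} (union, +1)
EJS@2: {A,C} ∪ {G} = {A,C,G} (union, +1)
EJSX@2: {A,C,G} ∩ {A} = {A} (intersection, +0)
EJ@3: {C} ∩ {C} = {C} (intersection, +0)
EJS@3: {C} ∪ {T} = {C,T} (union, +1)
EJSX@3: {C,T} ∪ {G} = {C,G,T} (union, +1)
per-site changes: [1, 2, 2, 2]; total = 7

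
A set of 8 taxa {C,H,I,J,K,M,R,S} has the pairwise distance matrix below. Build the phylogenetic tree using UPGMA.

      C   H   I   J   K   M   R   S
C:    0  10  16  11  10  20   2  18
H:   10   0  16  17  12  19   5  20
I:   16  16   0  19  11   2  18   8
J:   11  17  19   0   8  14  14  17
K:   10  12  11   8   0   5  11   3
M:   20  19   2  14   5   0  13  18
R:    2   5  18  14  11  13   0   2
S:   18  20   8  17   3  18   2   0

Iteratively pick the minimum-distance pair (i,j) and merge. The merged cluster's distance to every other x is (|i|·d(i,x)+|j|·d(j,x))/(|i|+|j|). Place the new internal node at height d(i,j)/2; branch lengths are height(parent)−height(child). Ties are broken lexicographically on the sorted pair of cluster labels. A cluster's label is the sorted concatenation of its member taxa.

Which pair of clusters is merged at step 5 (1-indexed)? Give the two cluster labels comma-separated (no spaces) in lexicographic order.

IM,KS

1. join C+R (d=2) ⇒ CR; edges |C|=1, |R|=1
  updated: d(CR,H)=15/2, d(CR,I)=17, d(CR,J)=25/2, d(CR,K)=21/2, d(CR,M)=33/2, d(CR,S)=10
2. join I+M (d=2) ⇒ IM; edges |I|=1, |M|=1
  updated: d(CR,IM)=67/4, d(H,IM)=35/2, d(IM,J)=33/2, d(IM,K)=8, d(IM,S)=13
3. join K+S (d=3) ⇒ KS; edges |K|=3/2, |S|=3/2
  updated: d(CR,KS)=41/4, d(H,KS)=16, d(IM,KS)=21/2, d(J,KS)=25/2
4. join CR+H (d=15/2) ⇒ CHR; edges |CR|=11/4, |H|=15/4
  updated: d(CHR,IM)=17, d(CHR,J)=14, d(CHR,KS)=73/6
5. join IM+KS (d=21/2) ⇒ IKMS; edges |IM|=17/4, |KS|=15/4
  updated: d(CHR,IKMS)=175/12, d(IKMS,J)=29/2
6. join CHR+J (d=14) ⇒ CHJR; edges |CHR|=13/4, |J|=7
  updated: d(CHJR,IKMS)=233/16
7. join CHJR+IKMS (d=233/16) ⇒ CHIJKMRS; edges |CHJR|=9/32, |IKMS|=65/32
final tree: ((((C:1,R:1):11/4,H:15/4):13/4,J:7):9/32,((I:1,M:1):17/4,(K:3/2,S:3/2):15/4):65/32)
total length: 545/16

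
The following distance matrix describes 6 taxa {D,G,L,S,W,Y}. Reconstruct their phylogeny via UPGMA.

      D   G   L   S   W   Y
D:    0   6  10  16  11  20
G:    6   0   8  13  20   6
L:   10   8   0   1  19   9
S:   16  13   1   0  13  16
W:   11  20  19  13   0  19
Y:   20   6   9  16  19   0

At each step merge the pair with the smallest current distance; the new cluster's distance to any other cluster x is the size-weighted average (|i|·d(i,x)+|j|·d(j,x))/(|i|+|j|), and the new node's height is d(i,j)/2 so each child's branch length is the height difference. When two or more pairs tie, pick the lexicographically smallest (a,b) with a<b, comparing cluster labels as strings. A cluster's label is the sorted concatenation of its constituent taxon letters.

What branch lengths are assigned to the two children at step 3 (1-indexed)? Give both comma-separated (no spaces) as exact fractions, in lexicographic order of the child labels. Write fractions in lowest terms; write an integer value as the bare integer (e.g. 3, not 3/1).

23/8,43/8

1. join L+S (d=1) ⇒ LS; edges |L|=1/2, |S|=1/2
  updated: d(D,LS)=13, d(G,LS)=21/2, d(LS,W)=16, d(LS,Y)=25/2
2. join D+G (d=6) ⇒ DG; edges |D|=3, |G|=3
  updated: d(DG,LS)=47/4, d(DG,W)=31/2, d(DG,Y)=13
3. join DG+LS (d=47/4) ⇒ DGLS; edges |DG|=23/8, |LS|=43/8
  updated: d(DGLS,W)=63/4, d(DGLS,Y)=51/4
4. join DGLS+Y (d=51/4) ⇒ DGLSY; edges |DGLS|=1/2, |Y|=51/8
  updated: d(DGLSY,W)=82/5
5. join DGLSY+W (d=82/5) ⇒ DGLSWY; edges |DGLSY|=73/40, |W|=41/5
final tree: ((((D:3,G:3):23/8,(L:1/2,S:1/2):43/8):1/2,Y:51/8):73/40,W:41/5)
total length: 643/20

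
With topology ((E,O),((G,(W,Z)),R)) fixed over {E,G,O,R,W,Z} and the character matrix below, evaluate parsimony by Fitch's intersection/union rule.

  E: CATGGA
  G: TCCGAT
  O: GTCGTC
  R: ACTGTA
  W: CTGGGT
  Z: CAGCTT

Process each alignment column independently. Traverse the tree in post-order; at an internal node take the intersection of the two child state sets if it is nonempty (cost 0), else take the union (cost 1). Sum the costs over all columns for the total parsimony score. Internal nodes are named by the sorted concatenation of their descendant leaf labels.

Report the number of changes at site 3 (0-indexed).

EO@0: {C} ∪ {G} = {C,G} (union, +1)
WZ@0: {C} ∩ {C} = {C} (intersection, +0)
GWZ@0: {T} ∪ {C} = {C,T} (union, +1)
GRWZ@0: {C,T} ∪ {A} = {A,C,T} (union, +1)
EGORWZ@0: {C,G} ∩ {A,C,T} = {C} (intersection, +0)
EO@1: {A} ∪ {T} = {A,T} (union, +1)
WZ@1: {T} ∪ {A} = {A,T} (union, +1)
GWZ@1: {C} ∪ {A,T} = {A,C,T} (union, +1)
GRWZ@1: {A,C,T} ∩ {C} = {C} (intersection, +0)
EGORWZ@1: {A,T} ∪ {C} = {A,C,T} (union, +1)
EO@2: {T} ∪ {C} = {C,T} (union, +1)
WZ@2: {G} ∩ {G} = {G} (intersection, +0)
GWZ@2: {C} ∪ {G} = {C,G} (union, +1)
GRWZ@2: {C,G} ∪ {T} = {C,G,T} (union, +1)
EGORWZ@2: {C,T} ∩ {C,G,T} = {C,T} (intersection, +0)
EO@3: {G} ∩ {G} = {G} (intersection, +0)
WZ@3: {G} ∪ {C} = {C,G} (union, +1)
GWZ@3: {G} ∩ {C,G} = {G} (intersection, +0)
GRWZ@3: {G} ∩ {G} = {G} (intersection, +0)
EGORWZ@3: {G} ∩ {G} = {G} (intersection, +0)
EO@4: {G} ∪ {T} = {G,T} (union, +1)
WZ@4: {G} ∪ {T} = {G,T} (union, +1)
GWZ@4: {A} ∪ {G,T} = {A,G,T} (union, +1)
GRWZ@4: {A,G,T} ∩ {T} = {T} (intersection, +0)
EGORWZ@4: {G,T} ∩ {T} = {T} (intersection, +0)
EO@5: {A} ∪ {C} = {A,C} (union, +1)
WZ@5: {T} ∩ {T} = {T} (intersection, +0)
GWZ@5: {T} ∩ {T} = {T} (intersection, +0)
GRWZ@5: {T} ∪ {A} = {A,T} (union, +1)
EGORWZ@5: {A,C} ∩ {A,T} = {A} (intersection, +0)
per-site changes: [3, 4, 3, 1, 3, 2]; total = 16

1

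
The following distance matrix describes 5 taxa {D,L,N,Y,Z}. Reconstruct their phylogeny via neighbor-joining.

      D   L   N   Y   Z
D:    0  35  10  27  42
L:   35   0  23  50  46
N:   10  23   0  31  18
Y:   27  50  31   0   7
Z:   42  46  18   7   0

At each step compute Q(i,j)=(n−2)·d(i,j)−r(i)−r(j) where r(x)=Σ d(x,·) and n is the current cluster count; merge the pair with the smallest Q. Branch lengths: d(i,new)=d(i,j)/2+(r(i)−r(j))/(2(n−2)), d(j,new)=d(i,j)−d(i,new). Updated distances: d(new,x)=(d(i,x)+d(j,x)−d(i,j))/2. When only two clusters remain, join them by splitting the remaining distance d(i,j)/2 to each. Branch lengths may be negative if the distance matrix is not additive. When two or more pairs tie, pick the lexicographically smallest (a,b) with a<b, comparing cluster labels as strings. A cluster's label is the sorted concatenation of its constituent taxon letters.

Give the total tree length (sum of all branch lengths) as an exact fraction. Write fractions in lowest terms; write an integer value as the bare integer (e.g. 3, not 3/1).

493/8

iteration 1: select Y,Z (d=7, Q=-207); attach at lengths (23/6, 19/6); label the merged cluster YZ
  updated: d(D,YZ)=31, d(L,YZ)=89/2, d(N,YZ)=21
iteration 2: select D,YZ (d=31, Q=-221/2); attach at lengths (83/8, 165/8); label the merged cluster DYZ
  updated: d(DYZ,L)=97/4, d(DYZ,N)=0
iteration 3: select DYZ,L (d=97/4, Q=-189/4); attach at lengths (5/8, 189/8); label the merged cluster DLYZ
  updated: d(DLYZ,N)=-5/8
iteration 4: select DLYZ,N (d=-5/8); attach at lengths (-5/16, -5/16); label the merged cluster DLNYZ
final tree: (((D:83/8,(Y:23/6,Z:19/6):165/8):5/8,L:189/8):-5/16,N:-5/16)
total length: 493/8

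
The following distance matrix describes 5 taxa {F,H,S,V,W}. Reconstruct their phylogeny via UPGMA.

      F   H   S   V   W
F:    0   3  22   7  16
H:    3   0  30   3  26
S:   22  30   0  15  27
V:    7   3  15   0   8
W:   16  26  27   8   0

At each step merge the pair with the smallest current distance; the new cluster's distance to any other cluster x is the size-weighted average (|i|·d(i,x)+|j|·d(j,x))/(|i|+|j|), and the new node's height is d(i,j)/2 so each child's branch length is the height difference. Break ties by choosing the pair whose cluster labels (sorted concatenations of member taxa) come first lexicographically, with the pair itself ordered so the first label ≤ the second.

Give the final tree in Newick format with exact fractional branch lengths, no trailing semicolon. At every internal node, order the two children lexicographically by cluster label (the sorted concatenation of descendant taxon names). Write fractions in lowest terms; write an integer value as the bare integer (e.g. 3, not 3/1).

1. join F+H (d=3) ⇒ FH; edges |F|=3/2, |H|=3/2
  updated: d(FH,S)=26, d(FH,V)=5, d(FH,W)=21
2. join FH+V (d=5) ⇒ FHV; edges |FH|=1, |V|=5/2
  updated: d(FHV,S)=67/3, d(FHV,W)=50/3
3. join FHV+W (d=50/3) ⇒ FHVW; edges |FHV|=35/6, |W|=25/3
  updated: d(FHVW,S)=47/2
4. join FHVW+S (d=47/2) ⇒ FHSVW; edges |FHVW|=41/12, |S|=47/4
final tree: ((((F:3/2,H:3/2):1,V:5/2):35/6,W:25/3):41/12,S:47/4)
total length: 215/6

((((F:3/2,H:3/2):1,V:5/2):35/6,W:25/3):41/12,S:47/4)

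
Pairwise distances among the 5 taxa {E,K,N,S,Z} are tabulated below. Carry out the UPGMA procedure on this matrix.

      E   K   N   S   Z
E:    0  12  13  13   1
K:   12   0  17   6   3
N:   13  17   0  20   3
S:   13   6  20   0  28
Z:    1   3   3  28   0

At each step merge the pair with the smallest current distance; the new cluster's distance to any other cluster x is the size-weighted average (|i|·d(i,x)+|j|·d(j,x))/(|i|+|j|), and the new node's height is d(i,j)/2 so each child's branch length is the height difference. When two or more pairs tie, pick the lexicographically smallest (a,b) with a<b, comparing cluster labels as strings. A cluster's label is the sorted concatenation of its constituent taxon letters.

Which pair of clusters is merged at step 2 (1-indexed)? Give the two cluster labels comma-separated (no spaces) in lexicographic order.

K,S

1. join E+Z (d=1) ⇒ EZ; edges |E|=1/2, |Z|=1/2
  updated: d(EZ,K)=15/2, d(EZ,N)=8, d(EZ,S)=41/2
2. join K+S (d=6) ⇒ KS; edges |K|=3, |S|=3
  updated: d(EZ,KS)=14, d(KS,N)=37/2
3. join EZ+N (d=8) ⇒ ENZ; edges |EZ|=7/2, |N|=4
  updated: d(ENZ,KS)=31/2
4. join ENZ+KS (d=31/2) ⇒ EKNSZ; edges |ENZ|=15/4, |KS|=19/4
final tree: (((E:1/2,Z:1/2):7/2,N:4):15/4,(K:3,S:3):19/4)
total length: 23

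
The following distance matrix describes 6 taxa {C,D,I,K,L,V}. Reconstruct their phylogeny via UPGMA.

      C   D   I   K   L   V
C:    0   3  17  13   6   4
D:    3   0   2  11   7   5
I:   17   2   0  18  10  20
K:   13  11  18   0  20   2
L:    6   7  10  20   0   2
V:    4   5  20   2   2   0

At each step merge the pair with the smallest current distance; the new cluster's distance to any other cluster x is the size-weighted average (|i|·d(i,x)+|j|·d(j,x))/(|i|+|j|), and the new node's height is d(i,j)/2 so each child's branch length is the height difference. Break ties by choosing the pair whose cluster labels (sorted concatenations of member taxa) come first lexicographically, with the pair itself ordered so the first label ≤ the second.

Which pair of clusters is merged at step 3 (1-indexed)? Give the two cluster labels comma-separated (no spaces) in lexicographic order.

iteration 1: select D,I (d=2); attach at lengths (1, 1); label the merged cluster DI
  updated: d(C,DI)=10, d(DI,K)=29/2, d(DI,L)=17/2, d(DI,V)=25/2
iteration 2: select K,V (d=2); attach at lengths (1, 1); label the merged cluster KV
  updated: d(C,KV)=17/2, d(DI,KV)=27/2, d(KV,L)=11
iteration 3: select C,L (d=6); attach at lengths (3, 3); label the merged cluster CL
  updated: d(CL,DI)=37/4, d(CL,KV)=39/4
iteration 4: select CL,DI (d=37/4); attach at lengths (13/8, 29/8); label the merged cluster CDIL
  updated: d(CDIL,KV)=93/8
iteration 5: select CDIL,KV (d=93/8); attach at lengths (19/16, 77/16); label the merged cluster CDIKLV
final tree: (((C:3,L:3):13/8,(D:1,I:1):29/8):19/16,(K:1,V:1):77/16)
total length: 85/4

C,L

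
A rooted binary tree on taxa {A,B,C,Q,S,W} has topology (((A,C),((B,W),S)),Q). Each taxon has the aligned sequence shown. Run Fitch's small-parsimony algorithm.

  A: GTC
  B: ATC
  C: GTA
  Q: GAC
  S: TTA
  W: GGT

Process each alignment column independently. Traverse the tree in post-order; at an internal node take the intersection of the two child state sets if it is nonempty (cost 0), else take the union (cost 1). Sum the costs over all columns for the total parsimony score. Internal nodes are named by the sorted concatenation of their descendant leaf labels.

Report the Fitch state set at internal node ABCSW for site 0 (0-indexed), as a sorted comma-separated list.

AC@0: {G} ∩ {G} = {G} (intersection, +0)
BW@0: {A} ∪ {G} = {A,G} (union, +1)
BSW@0: {A,G} ∪ {T} = {A,G,T} (union, +1)
ABCSW@0: {G} ∩ {A,G,T} = {G} (intersection, +0)
ABCQSW@0: {G} ∩ {G} = {G} (intersection, +0)
AC@1: {T} ∩ {T} = {T} (intersection, +0)
BW@1: {T} ∪ {G} = {G,T} (union, +1)
BSW@1: {G,T} ∩ {T} = {T} (intersection, +0)
ABCSW@1: {T} ∩ {T} = {T} (intersection, +0)
ABCQSW@1: {T} ∪ {A} = {A,T} (union, +1)
AC@2: {C} ∪ {A} = {A,C} (union, +1)
BW@2: {C} ∪ {T} = {C,T} (union, +1)
BSW@2: {C,T} ∪ {A} = {A,C,T} (union, +1)
ABCSW@2: {A,C} ∩ {A,C,T} = {A,C} (intersection, +0)
ABCQSW@2: {A,C} ∩ {C} = {C} (intersection, +0)
per-site changes: [2, 2, 3]; total = 7

G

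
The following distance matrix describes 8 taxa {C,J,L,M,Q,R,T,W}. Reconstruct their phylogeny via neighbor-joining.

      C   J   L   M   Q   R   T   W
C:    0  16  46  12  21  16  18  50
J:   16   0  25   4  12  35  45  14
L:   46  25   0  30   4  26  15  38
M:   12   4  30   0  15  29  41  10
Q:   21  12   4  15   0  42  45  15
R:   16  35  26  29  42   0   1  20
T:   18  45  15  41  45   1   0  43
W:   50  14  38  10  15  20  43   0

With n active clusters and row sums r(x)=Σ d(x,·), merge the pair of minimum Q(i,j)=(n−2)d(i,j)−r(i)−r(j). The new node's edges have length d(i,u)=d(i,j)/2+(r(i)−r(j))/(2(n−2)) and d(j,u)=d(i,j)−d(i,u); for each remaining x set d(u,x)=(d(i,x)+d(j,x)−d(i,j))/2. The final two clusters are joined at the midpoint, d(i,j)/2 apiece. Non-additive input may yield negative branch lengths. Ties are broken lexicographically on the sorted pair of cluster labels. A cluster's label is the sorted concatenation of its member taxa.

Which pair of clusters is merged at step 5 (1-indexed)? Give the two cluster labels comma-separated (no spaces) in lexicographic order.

CLQRT,J

iteration 1: select R,T (d=1, Q=-371); attach at lengths (-11/4, 15/4); label the merged cluster RT
  updated: d(C,RT)=33/2, d(J,RT)=79/2, d(L,RT)=20, d(M,RT)=69/2, d(Q,RT)=43, d(RT,W)=31
iteration 2: select C,RT (d=33/2, Q=-527/2); attach at lengths (119/20, 211/20); label the merged cluster CRT
  updated: d(CRT,J)=39/2, d(CRT,L)=99/4, d(CRT,M)=15, d(CRT,Q)=95/4, d(CRT,W)=129/4
iteration 3: select L,Q (d=4, Q=-351/2); attach at lengths (17/2, -9/2); label the merged cluster LQ
  updated: d(CRT,LQ)=89/4, d(J,LQ)=33/2, d(LQ,M)=41/2, d(LQ,W)=49/2
iteration 4: select CRT,LQ (d=89/4, Q=-106); attach at lengths (12, 41/4); label the merged cluster CLQRT
  updated: d(CLQRT,J)=55/8, d(CLQRT,M)=53/8, d(CLQRT,W)=69/4
iteration 5: select CLQRT,J (d=55/8, Q=-335/8); attach at lengths (157/32, 63/32); label the merged cluster CJLQRT
  updated: d(CJLQRT,M)=15/8, d(CJLQRT,W)=195/16
iteration 6: select CJLQRT,M (d=15/8, Q=-385/16); attach at lengths (65/32, -5/32); label the merged cluster CJLMQRT
  updated: d(CJLMQRT,W)=325/32
iteration 7: select CJLMQRT,W (d=325/32); attach at lengths (325/64, 325/64); label the merged cluster CJLMQRTW
final tree: (((((C:119/20,(R:-11/4,T:15/4):211/20):12,(L:17/2,Q:-9/2):41/4):157/32,J:63/32):65/32,M:-5/32):325/64,W:325/64)
total length: 2005/32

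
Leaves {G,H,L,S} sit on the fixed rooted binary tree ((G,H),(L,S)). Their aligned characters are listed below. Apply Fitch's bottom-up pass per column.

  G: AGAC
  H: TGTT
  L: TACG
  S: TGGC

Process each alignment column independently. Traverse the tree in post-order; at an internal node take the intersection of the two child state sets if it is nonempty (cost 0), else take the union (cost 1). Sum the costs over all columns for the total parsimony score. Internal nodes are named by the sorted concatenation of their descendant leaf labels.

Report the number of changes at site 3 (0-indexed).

GH@0: {A} ∪ {T} = {A,T} (union, +1)
LS@0: {T} ∩ {T} = {T} (intersection, +0)
GHLS@0: {A,T} ∩ {T} = {T} (intersection, +0)
GH@1: {G} ∩ {G} = {G} (intersection, +0)
LS@1: {A} ∪ {G} = {A,G} (union, +1)
GHLS@1: {G} ∩ {A,G} = {G} (intersection, +0)
GH@2: {A} ∪ {T} = {A,T} (union, +1)
LS@2: {C} ∪ {G} = {C,G} (union, +1)
GHLS@2: {A,T} ∪ {C,G} = {A,C,G,T} (union, +1)
GH@3: {C} ∪ {T} = {C,T} (union, +1)
LS@3: {G} ∪ {C} = {C,G} (union, +1)
GHLS@3: {C,T} ∩ {C,G} = {C} (intersection, +0)
per-site changes: [1, 1, 3, 2]; total = 7

2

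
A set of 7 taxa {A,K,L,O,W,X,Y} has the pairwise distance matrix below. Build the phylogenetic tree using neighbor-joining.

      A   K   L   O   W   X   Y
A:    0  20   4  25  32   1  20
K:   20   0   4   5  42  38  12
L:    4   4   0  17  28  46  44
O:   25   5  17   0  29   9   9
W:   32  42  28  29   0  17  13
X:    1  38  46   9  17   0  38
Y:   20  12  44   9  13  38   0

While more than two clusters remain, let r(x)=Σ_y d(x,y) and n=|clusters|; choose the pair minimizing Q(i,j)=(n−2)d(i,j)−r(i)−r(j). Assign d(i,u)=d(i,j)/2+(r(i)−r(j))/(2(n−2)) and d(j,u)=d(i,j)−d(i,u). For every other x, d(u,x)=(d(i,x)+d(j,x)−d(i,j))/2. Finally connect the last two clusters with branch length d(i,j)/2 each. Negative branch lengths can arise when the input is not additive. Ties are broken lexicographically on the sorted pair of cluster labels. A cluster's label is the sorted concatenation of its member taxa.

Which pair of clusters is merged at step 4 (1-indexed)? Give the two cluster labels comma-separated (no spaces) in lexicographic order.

1. join A+X (d=1, Q=-246) ⇒ AX; edges |A|=-21/5, |X|=26/5
  updated: d(AX,K)=57/2, d(AX,L)=49/2, d(AX,O)=33/2, d(AX,W)=24, d(AX,Y)=57/2
2. join K+L (d=4, Q=-193) ⇒ KL; edges |K|=-5/4, |L|=21/4
  updated: d(AX,KL)=49/2, d(KL,O)=9, d(KL,W)=33, d(KL,Y)=26
3. join W+Y (d=13, Q=-273/2) ⇒ WY; edges |W|=41/4, |Y|=11/4
  updated: d(AX,WY)=79/4, d(KL,WY)=23, d(O,WY)=25/2
4. join AX+WY (d=79/4, Q=-153/2) ⇒ AWXY; edges |AX|=45/4, |WY|=17/2
  updated: d(AWXY,KL)=111/8, d(AWXY,O)=37/8
5. join AWXY+KL (d=111/8, Q=-55/2) ⇒ AKLWXY; edges |AWXY|=19/4, |KL|=73/8
  updated: d(AKLWXY,O)=-1/8
6. join AKLWXY+O (d=-1/8) ⇒ AKLOWXY; edges |AKLWXY|=-1/16, |O|=-1/16
final tree: ((((A:-21/5,X:26/5):45/4,(W:41/4,Y:11/4):17/2):19/4,(K:-5/4,L:21/4):73/8):-1/16,O:-1/16)
total length: 103/2

AX,WY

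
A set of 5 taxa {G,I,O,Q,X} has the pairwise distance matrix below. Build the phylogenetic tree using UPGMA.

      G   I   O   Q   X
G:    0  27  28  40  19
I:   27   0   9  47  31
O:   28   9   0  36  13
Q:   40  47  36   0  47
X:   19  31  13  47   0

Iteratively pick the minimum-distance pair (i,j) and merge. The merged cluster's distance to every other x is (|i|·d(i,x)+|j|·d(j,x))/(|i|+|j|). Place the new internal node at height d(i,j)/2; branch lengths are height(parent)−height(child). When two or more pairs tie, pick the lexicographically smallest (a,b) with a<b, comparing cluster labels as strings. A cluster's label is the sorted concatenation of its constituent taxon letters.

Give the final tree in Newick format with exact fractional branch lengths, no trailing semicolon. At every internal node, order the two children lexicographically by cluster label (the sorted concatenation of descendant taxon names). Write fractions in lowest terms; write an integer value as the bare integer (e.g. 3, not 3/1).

(((G:19/2,X:19/2):23/8,(I:9/2,O:9/2):63/8):71/8,Q:85/4)

iteration 1: select I,O (d=9); attach at lengths (9/2, 9/2); label the merged cluster IO
  updated: d(G,IO)=55/2, d(IO,Q)=83/2, d(IO,X)=22
iteration 2: select G,X (d=19); attach at lengths (19/2, 19/2); label the merged cluster GX
  updated: d(GX,IO)=99/4, d(GX,Q)=87/2
iteration 3: select GX,IO (d=99/4); attach at lengths (23/8, 63/8); label the merged cluster GIOX
  updated: d(GIOX,Q)=85/2
iteration 4: select GIOX,Q (d=85/2); attach at lengths (71/8, 85/4); label the merged cluster GIOQX
final tree: (((G:19/2,X:19/2):23/8,(I:9/2,O:9/2):63/8):71/8,Q:85/4)
total length: 551/8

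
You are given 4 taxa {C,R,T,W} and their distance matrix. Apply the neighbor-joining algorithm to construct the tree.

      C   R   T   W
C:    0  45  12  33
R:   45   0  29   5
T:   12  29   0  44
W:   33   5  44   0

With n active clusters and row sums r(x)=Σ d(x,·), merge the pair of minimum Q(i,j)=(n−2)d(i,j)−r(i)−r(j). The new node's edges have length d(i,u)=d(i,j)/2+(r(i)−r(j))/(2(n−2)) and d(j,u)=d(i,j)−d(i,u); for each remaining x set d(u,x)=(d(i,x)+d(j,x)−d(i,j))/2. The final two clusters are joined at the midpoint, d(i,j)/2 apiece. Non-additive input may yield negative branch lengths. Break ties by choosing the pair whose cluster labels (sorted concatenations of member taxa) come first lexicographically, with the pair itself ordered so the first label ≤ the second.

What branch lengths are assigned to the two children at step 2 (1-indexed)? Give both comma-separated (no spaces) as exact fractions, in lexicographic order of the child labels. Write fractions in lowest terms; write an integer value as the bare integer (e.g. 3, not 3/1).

117/4,7/4

1. join C+T (d=12, Q=-151) ⇒ CT; edges |C|=29/4, |T|=19/4
  updated: d(CT,R)=31, d(CT,W)=65/2
2. join CT+R (d=31, Q=-137/2) ⇒ CRT; edges |CT|=117/4, |R|=7/4
  updated: d(CRT,W)=13/4
3. join CRT+W (d=13/4) ⇒ CRTW; edges |CRT|=13/8, |W|=13/8
final tree: (((C:29/4,T:19/4):117/4,R:7/4):13/8,W:13/8)
total length: 185/4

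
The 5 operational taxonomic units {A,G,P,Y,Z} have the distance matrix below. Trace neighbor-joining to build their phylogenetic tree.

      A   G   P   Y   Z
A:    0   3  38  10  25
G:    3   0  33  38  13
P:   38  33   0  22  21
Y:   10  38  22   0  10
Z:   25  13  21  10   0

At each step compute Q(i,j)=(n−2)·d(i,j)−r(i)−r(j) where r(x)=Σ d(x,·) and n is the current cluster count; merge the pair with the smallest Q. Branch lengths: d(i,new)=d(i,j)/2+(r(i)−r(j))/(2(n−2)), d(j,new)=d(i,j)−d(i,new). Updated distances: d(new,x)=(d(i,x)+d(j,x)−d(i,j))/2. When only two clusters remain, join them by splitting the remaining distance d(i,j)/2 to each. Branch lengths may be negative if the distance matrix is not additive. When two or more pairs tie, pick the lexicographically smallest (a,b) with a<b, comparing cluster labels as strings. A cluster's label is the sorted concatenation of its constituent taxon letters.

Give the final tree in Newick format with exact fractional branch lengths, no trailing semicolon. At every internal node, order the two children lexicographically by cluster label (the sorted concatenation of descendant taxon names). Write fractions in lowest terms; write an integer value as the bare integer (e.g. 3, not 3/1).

1. join A+G (d=3, Q=-154) ⇒ AG; edges |A|=-1/3, |G|=10/3
  updated: d(AG,P)=34, d(AG,Y)=45/2, d(AG,Z)=35/2
2. join AG+Z (d=35/2, Q=-175/2) ⇒ AGZ; edges |AG|=121/8, |Z|=19/8
  updated: d(AGZ,P)=75/4, d(AGZ,Y)=15/2
3. join AGZ+P (d=75/4, Q=-193/4) ⇒ AGPZ; edges |AGZ|=17/8, |P|=133/8
  updated: d(AGPZ,Y)=43/8
4. join AGPZ+Y (d=43/8) ⇒ AGPYZ; edges |AGPZ|=43/16, |Y|=43/16
final tree: ((((A:-1/3,G:10/3):121/8,Z:19/8):17/8,P:133/8):43/16,Y:43/16)
total length: 357/8

((((A:-1/3,G:10/3):121/8,Z:19/8):17/8,P:133/8):43/16,Y:43/16)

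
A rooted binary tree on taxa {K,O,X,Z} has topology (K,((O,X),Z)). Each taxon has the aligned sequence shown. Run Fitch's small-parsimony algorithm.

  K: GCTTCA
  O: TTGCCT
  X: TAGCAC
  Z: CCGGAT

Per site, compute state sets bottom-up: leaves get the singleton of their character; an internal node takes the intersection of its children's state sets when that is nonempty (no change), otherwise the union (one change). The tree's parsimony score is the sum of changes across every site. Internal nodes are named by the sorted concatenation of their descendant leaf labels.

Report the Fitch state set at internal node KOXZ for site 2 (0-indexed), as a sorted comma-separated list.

G,T

[col 0] OX: children O:{T}, X:{T} ∩→ {T}; cost 0
[col 0] OXZ: children OX:{T}, Z:{C} ∪→ {C,T}; cost 1
[col 0] KOXZ: children K:{G}, OXZ:{C,T} ∪→ {C,G,T}; cost 1
[col 1] OX: children O:{T}, X:{A} ∪→ {A,T}; cost 1
[col 1] OXZ: children OX:{A,T}, Z:{C} ∪→ {A,C,T}; cost 1
[col 1] KOXZ: children K:{C}, OXZ:{A,C,T} ∩→ {C}; cost 0
[col 2] OX: children O:{G}, X:{G} ∩→ {G}; cost 0
[col 2] OXZ: children OX:{G}, Z:{G} ∩→ {G}; cost 0
[col 2] KOXZ: children K:{T}, OXZ:{G} ∪→ {G,T}; cost 1
[col 3] OX: children O:{C}, X:{C} ∩→ {C}; cost 0
[col 3] OXZ: children OX:{C}, Z:{G} ∪→ {C,G}; cost 1
[col 3] KOXZ: children K:{T}, OXZ:{C,G} ∪→ {C,G,T}; cost 1
[col 4] OX: children O:{C}, X:{A} ∪→ {A,C}; cost 1
[col 4] OXZ: children OX:{A,C}, Z:{A} ∩→ {A}; cost 0
[col 4] KOXZ: children K:{C}, OXZ:{A} ∪→ {A,C}; cost 1
[col 5] OX: children O:{T}, X:{C} ∪→ {C,T}; cost 1
[col 5] OXZ: children OX:{C,T}, Z:{T} ∩→ {T}; cost 0
[col 5] KOXZ: children K:{A}, OXZ:{T} ∪→ {A,T}; cost 1
per-site changes: [2, 2, 1, 2, 2, 2]; total = 11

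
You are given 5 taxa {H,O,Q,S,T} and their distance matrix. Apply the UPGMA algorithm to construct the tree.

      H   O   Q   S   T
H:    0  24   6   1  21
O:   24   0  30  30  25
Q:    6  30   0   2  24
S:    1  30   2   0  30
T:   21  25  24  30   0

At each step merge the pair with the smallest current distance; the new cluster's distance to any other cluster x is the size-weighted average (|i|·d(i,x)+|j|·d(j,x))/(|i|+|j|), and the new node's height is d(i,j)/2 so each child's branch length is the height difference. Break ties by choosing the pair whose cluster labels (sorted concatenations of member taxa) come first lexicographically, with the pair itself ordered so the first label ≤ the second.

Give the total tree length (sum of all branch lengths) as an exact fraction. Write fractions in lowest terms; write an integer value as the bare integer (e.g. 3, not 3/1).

169/4

iteration 1: select H,S (d=1); attach at lengths (1/2, 1/2); label the merged cluster HS
  updated: d(HS,O)=27, d(HS,Q)=4, d(HS,T)=51/2
iteration 2: select HS,Q (d=4); attach at lengths (3/2, 2); label the merged cluster HQS
  updated: d(HQS,O)=28, d(HQS,T)=25
iteration 3: select HQS,T (d=25); attach at lengths (21/2, 25/2); label the merged cluster HQST
  updated: d(HQST,O)=109/4
iteration 4: select HQST,O (d=109/4); attach at lengths (9/8, 109/8); label the merged cluster HOQST
final tree: ((((H:1/2,S:1/2):3/2,Q:2):21/2,T:25/2):9/8,O:109/8)
total length: 169/4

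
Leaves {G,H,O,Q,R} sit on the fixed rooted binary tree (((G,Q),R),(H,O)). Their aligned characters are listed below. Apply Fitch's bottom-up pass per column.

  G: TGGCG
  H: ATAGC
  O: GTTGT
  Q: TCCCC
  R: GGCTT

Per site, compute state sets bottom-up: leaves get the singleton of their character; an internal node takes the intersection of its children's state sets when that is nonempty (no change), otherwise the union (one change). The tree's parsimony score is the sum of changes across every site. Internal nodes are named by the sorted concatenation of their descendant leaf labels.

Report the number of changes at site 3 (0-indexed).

2

[col 0] GQ: children G:{T}, Q:{T} ∩→ {T}; cost 0
[col 0] GQR: children GQ:{T}, R:{G} ∪→ {G,T}; cost 1
[col 0] HO: children H:{A}, O:{G} ∪→ {A,G}; cost 1
[col 0] GHOQR: children GQR:{G,T}, HO:{A,G} ∩→ {G}; cost 0
[col 1] GQ: children G:{G}, Q:{C} ∪→ {C,G}; cost 1
[col 1] GQR: children GQ:{C,G}, R:{G} ∩→ {G}; cost 0
[col 1] HO: children H:{T}, O:{T} ∩→ {T}; cost 0
[col 1] GHOQR: children GQR:{G}, HO:{T} ∪→ {G,T}; cost 1
[col 2] GQ: children G:{G}, Q:{C} ∪→ {C,G}; cost 1
[col 2] GQR: children GQ:{C,G}, R:{C} ∩→ {C}; cost 0
[col 2] HO: children H:{A}, O:{T} ∪→ {A,T}; cost 1
[col 2] GHOQR: children GQR:{C}, HO:{A,T} ∪→ {A,C,T}; cost 1
[col 3] GQ: children G:{C}, Q:{C} ∩→ {C}; cost 0
[col 3] GQR: children GQ:{C}, R:{T} ∪→ {C,T}; cost 1
[col 3] HO: children H:{G}, O:{G} ∩→ {G}; cost 0
[col 3] GHOQR: children GQR:{C,T}, HO:{G} ∪→ {C,G,T}; cost 1
[col 4] GQ: children G:{G}, Q:{C} ∪→ {C,G}; cost 1
[col 4] GQR: children GQ:{C,G}, R:{T} ∪→ {C,G,T}; cost 1
[col 4] HO: children H:{C}, O:{T} ∪→ {C,T}; cost 1
[col 4] GHOQR: children GQR:{C,G,T}, HO:{C,T} ∩→ {C,T}; cost 0
per-site changes: [2, 2, 3, 2, 3]; total = 12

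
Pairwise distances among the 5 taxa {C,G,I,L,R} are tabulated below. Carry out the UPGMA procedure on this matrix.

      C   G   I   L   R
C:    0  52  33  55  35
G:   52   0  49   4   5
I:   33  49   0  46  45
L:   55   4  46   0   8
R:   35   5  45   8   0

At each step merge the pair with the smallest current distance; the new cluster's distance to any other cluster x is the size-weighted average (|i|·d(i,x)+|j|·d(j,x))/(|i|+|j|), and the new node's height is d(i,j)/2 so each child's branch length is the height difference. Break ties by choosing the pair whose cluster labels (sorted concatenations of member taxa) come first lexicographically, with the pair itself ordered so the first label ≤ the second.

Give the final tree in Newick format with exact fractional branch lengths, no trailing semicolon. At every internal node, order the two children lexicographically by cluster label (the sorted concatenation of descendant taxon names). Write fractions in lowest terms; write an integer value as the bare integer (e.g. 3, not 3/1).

((C:33/2,I:33/2):7,((G:2,L:2):5/4,R:13/4):81/4)

iteration 1: select G,L (d=4); attach at lengths (2, 2); label the merged cluster GL
  updated: d(C,GL)=107/2, d(GL,I)=95/2, d(GL,R)=13/2
iteration 2: select GL,R (d=13/2); attach at lengths (5/4, 13/4); label the merged cluster GLR
  updated: d(C,GLR)=142/3, d(GLR,I)=140/3
iteration 3: select C,I (d=33); attach at lengths (33/2, 33/2); label the merged cluster CI
  updated: d(CI,GLR)=47
iteration 4: select CI,GLR (d=47); attach at lengths (7, 81/4); label the merged cluster CGILR
final tree: ((C:33/2,I:33/2):7,((G:2,L:2):5/4,R:13/4):81/4)
total length: 275/4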